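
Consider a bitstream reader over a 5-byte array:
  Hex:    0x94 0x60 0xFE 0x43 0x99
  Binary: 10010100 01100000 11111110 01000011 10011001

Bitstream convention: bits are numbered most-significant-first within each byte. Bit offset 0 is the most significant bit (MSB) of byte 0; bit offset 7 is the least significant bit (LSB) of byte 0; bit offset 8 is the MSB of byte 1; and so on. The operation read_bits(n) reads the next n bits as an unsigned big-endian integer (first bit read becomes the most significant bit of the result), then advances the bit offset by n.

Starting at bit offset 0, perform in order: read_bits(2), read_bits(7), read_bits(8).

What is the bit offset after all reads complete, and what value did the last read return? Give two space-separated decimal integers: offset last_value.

Read 1: bits[0:2] width=2 -> value=2 (bin 10); offset now 2 = byte 0 bit 2; 38 bits remain
Read 2: bits[2:9] width=7 -> value=40 (bin 0101000); offset now 9 = byte 1 bit 1; 31 bits remain
Read 3: bits[9:17] width=8 -> value=193 (bin 11000001); offset now 17 = byte 2 bit 1; 23 bits remain

Answer: 17 193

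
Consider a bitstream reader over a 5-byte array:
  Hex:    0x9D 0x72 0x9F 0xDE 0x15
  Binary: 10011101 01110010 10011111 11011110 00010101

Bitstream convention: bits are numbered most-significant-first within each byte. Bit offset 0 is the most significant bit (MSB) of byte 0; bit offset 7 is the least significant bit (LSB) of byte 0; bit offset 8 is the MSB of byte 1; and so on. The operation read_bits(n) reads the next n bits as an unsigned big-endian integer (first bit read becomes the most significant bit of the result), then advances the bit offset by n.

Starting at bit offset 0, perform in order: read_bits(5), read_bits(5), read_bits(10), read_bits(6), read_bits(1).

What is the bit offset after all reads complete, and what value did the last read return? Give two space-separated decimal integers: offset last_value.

Answer: 27 0

Derivation:
Read 1: bits[0:5] width=5 -> value=19 (bin 10011); offset now 5 = byte 0 bit 5; 35 bits remain
Read 2: bits[5:10] width=5 -> value=21 (bin 10101); offset now 10 = byte 1 bit 2; 30 bits remain
Read 3: bits[10:20] width=10 -> value=809 (bin 1100101001); offset now 20 = byte 2 bit 4; 20 bits remain
Read 4: bits[20:26] width=6 -> value=63 (bin 111111); offset now 26 = byte 3 bit 2; 14 bits remain
Read 5: bits[26:27] width=1 -> value=0 (bin 0); offset now 27 = byte 3 bit 3; 13 bits remain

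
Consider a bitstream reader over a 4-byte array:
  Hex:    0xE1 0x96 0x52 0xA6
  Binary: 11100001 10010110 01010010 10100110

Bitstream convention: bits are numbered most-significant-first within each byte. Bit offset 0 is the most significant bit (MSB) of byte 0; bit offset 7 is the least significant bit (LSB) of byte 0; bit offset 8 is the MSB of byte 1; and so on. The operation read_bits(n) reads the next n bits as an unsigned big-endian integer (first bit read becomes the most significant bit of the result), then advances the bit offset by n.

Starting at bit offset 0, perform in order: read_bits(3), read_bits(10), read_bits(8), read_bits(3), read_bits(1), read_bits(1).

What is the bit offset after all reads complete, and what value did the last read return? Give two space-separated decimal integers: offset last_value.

Read 1: bits[0:3] width=3 -> value=7 (bin 111); offset now 3 = byte 0 bit 3; 29 bits remain
Read 2: bits[3:13] width=10 -> value=50 (bin 0000110010); offset now 13 = byte 1 bit 5; 19 bits remain
Read 3: bits[13:21] width=8 -> value=202 (bin 11001010); offset now 21 = byte 2 bit 5; 11 bits remain
Read 4: bits[21:24] width=3 -> value=2 (bin 010); offset now 24 = byte 3 bit 0; 8 bits remain
Read 5: bits[24:25] width=1 -> value=1 (bin 1); offset now 25 = byte 3 bit 1; 7 bits remain
Read 6: bits[25:26] width=1 -> value=0 (bin 0); offset now 26 = byte 3 bit 2; 6 bits remain

Answer: 26 0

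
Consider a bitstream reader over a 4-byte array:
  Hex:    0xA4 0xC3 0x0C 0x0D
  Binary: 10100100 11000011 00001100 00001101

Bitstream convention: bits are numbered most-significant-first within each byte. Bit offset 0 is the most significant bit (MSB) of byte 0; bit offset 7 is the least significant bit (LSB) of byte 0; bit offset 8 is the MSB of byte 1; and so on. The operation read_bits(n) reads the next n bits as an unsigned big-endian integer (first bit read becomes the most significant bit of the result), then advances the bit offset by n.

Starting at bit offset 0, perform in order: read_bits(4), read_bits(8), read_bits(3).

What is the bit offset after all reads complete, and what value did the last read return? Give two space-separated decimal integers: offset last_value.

Answer: 15 1

Derivation:
Read 1: bits[0:4] width=4 -> value=10 (bin 1010); offset now 4 = byte 0 bit 4; 28 bits remain
Read 2: bits[4:12] width=8 -> value=76 (bin 01001100); offset now 12 = byte 1 bit 4; 20 bits remain
Read 3: bits[12:15] width=3 -> value=1 (bin 001); offset now 15 = byte 1 bit 7; 17 bits remain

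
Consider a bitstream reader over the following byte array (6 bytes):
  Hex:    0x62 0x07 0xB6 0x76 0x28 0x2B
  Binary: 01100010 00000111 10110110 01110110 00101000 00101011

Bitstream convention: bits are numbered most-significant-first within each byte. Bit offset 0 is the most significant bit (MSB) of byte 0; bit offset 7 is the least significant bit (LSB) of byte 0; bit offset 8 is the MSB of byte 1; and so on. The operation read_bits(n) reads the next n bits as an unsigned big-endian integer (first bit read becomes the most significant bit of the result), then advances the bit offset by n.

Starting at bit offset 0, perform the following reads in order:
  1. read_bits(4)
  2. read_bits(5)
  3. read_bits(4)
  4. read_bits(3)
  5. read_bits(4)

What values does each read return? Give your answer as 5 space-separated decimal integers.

Answer: 6 4 0 7 11

Derivation:
Read 1: bits[0:4] width=4 -> value=6 (bin 0110); offset now 4 = byte 0 bit 4; 44 bits remain
Read 2: bits[4:9] width=5 -> value=4 (bin 00100); offset now 9 = byte 1 bit 1; 39 bits remain
Read 3: bits[9:13] width=4 -> value=0 (bin 0000); offset now 13 = byte 1 bit 5; 35 bits remain
Read 4: bits[13:16] width=3 -> value=7 (bin 111); offset now 16 = byte 2 bit 0; 32 bits remain
Read 5: bits[16:20] width=4 -> value=11 (bin 1011); offset now 20 = byte 2 bit 4; 28 bits remain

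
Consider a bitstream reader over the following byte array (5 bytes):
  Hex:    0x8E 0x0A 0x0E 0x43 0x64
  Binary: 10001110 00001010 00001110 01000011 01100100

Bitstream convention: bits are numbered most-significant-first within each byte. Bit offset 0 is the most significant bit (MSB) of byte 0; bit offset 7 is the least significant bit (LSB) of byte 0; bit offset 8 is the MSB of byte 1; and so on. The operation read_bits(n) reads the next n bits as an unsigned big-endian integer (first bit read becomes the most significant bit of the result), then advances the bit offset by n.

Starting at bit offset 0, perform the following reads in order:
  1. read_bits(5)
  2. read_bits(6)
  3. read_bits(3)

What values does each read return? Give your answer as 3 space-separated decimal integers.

Answer: 17 48 2

Derivation:
Read 1: bits[0:5] width=5 -> value=17 (bin 10001); offset now 5 = byte 0 bit 5; 35 bits remain
Read 2: bits[5:11] width=6 -> value=48 (bin 110000); offset now 11 = byte 1 bit 3; 29 bits remain
Read 3: bits[11:14] width=3 -> value=2 (bin 010); offset now 14 = byte 1 bit 6; 26 bits remain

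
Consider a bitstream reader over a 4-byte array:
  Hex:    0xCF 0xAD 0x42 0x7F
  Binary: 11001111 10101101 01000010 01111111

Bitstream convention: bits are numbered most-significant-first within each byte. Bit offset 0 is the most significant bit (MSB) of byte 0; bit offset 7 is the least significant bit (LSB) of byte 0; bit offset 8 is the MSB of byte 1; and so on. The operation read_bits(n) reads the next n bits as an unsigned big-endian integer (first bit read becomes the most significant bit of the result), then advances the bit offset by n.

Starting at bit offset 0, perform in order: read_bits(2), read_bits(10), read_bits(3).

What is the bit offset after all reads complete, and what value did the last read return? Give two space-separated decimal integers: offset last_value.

Answer: 15 6

Derivation:
Read 1: bits[0:2] width=2 -> value=3 (bin 11); offset now 2 = byte 0 bit 2; 30 bits remain
Read 2: bits[2:12] width=10 -> value=250 (bin 0011111010); offset now 12 = byte 1 bit 4; 20 bits remain
Read 3: bits[12:15] width=3 -> value=6 (bin 110); offset now 15 = byte 1 bit 7; 17 bits remain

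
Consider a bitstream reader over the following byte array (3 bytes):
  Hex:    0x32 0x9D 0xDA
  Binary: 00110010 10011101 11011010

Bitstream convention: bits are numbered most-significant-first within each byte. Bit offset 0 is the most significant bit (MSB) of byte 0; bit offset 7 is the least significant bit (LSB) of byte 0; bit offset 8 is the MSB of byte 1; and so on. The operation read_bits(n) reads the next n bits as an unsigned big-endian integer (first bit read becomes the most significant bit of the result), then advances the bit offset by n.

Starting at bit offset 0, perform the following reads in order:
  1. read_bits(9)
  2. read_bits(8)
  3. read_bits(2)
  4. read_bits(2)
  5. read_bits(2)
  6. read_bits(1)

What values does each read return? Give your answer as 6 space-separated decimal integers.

Answer: 101 59 2 3 1 0

Derivation:
Read 1: bits[0:9] width=9 -> value=101 (bin 001100101); offset now 9 = byte 1 bit 1; 15 bits remain
Read 2: bits[9:17] width=8 -> value=59 (bin 00111011); offset now 17 = byte 2 bit 1; 7 bits remain
Read 3: bits[17:19] width=2 -> value=2 (bin 10); offset now 19 = byte 2 bit 3; 5 bits remain
Read 4: bits[19:21] width=2 -> value=3 (bin 11); offset now 21 = byte 2 bit 5; 3 bits remain
Read 5: bits[21:23] width=2 -> value=1 (bin 01); offset now 23 = byte 2 bit 7; 1 bits remain
Read 6: bits[23:24] width=1 -> value=0 (bin 0); offset now 24 = byte 3 bit 0; 0 bits remain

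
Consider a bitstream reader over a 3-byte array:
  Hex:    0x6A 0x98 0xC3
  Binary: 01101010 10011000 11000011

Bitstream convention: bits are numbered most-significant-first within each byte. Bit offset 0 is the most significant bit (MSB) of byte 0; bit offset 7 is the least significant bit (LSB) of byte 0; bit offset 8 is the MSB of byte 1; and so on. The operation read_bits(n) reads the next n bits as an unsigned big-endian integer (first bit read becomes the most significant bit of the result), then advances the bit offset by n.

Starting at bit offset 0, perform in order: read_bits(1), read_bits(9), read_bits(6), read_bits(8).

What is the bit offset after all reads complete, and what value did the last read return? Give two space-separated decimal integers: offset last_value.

Read 1: bits[0:1] width=1 -> value=0 (bin 0); offset now 1 = byte 0 bit 1; 23 bits remain
Read 2: bits[1:10] width=9 -> value=426 (bin 110101010); offset now 10 = byte 1 bit 2; 14 bits remain
Read 3: bits[10:16] width=6 -> value=24 (bin 011000); offset now 16 = byte 2 bit 0; 8 bits remain
Read 4: bits[16:24] width=8 -> value=195 (bin 11000011); offset now 24 = byte 3 bit 0; 0 bits remain

Answer: 24 195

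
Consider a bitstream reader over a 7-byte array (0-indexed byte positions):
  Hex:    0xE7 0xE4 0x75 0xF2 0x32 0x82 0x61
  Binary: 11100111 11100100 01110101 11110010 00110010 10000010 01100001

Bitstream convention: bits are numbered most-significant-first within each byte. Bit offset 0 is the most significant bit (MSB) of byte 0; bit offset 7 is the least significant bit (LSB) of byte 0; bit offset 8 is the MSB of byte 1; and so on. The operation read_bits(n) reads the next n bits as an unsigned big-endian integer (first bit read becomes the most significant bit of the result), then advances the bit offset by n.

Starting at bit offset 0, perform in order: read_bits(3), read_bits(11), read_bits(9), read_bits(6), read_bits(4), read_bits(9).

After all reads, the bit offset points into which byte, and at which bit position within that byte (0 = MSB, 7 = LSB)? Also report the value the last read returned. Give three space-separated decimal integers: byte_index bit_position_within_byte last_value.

Read 1: bits[0:3] width=3 -> value=7 (bin 111); offset now 3 = byte 0 bit 3; 53 bits remain
Read 2: bits[3:14] width=11 -> value=505 (bin 00111111001); offset now 14 = byte 1 bit 6; 42 bits remain
Read 3: bits[14:23] width=9 -> value=58 (bin 000111010); offset now 23 = byte 2 bit 7; 33 bits remain
Read 4: bits[23:29] width=6 -> value=62 (bin 111110); offset now 29 = byte 3 bit 5; 27 bits remain
Read 5: bits[29:33] width=4 -> value=4 (bin 0100); offset now 33 = byte 4 bit 1; 23 bits remain
Read 6: bits[33:42] width=9 -> value=202 (bin 011001010); offset now 42 = byte 5 bit 2; 14 bits remain

Answer: 5 2 202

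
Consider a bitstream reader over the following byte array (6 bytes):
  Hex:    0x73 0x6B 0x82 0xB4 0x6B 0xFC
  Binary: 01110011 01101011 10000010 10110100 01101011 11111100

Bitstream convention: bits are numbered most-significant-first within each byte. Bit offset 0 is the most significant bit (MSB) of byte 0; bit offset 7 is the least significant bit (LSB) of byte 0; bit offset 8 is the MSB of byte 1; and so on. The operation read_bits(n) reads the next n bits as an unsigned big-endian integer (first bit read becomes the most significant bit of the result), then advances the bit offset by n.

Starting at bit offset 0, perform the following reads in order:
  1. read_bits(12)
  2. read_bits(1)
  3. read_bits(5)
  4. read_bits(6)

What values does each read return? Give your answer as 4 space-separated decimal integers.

Read 1: bits[0:12] width=12 -> value=1846 (bin 011100110110); offset now 12 = byte 1 bit 4; 36 bits remain
Read 2: bits[12:13] width=1 -> value=1 (bin 1); offset now 13 = byte 1 bit 5; 35 bits remain
Read 3: bits[13:18] width=5 -> value=14 (bin 01110); offset now 18 = byte 2 bit 2; 30 bits remain
Read 4: bits[18:24] width=6 -> value=2 (bin 000010); offset now 24 = byte 3 bit 0; 24 bits remain

Answer: 1846 1 14 2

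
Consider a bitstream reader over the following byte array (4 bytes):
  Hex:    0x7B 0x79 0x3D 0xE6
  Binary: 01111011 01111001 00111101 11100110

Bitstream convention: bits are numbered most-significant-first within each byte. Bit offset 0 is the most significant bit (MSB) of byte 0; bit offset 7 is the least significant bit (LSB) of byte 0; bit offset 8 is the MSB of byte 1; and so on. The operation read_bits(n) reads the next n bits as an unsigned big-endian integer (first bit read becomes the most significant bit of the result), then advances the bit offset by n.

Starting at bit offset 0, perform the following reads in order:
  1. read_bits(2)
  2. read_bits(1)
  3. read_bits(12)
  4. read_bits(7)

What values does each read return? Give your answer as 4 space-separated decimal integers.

Answer: 1 1 3516 79

Derivation:
Read 1: bits[0:2] width=2 -> value=1 (bin 01); offset now 2 = byte 0 bit 2; 30 bits remain
Read 2: bits[2:3] width=1 -> value=1 (bin 1); offset now 3 = byte 0 bit 3; 29 bits remain
Read 3: bits[3:15] width=12 -> value=3516 (bin 110110111100); offset now 15 = byte 1 bit 7; 17 bits remain
Read 4: bits[15:22] width=7 -> value=79 (bin 1001111); offset now 22 = byte 2 bit 6; 10 bits remain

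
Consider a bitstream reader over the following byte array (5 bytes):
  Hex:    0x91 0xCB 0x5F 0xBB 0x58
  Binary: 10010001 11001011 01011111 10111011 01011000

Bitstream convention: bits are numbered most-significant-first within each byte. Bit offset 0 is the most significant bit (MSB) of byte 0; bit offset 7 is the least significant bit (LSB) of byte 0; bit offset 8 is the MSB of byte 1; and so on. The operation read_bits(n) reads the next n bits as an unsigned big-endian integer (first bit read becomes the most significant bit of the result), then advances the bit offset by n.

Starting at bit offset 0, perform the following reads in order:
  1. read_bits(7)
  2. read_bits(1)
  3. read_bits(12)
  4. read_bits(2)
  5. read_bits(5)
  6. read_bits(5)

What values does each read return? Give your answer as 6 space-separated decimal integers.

Answer: 72 1 3253 3 29 27

Derivation:
Read 1: bits[0:7] width=7 -> value=72 (bin 1001000); offset now 7 = byte 0 bit 7; 33 bits remain
Read 2: bits[7:8] width=1 -> value=1 (bin 1); offset now 8 = byte 1 bit 0; 32 bits remain
Read 3: bits[8:20] width=12 -> value=3253 (bin 110010110101); offset now 20 = byte 2 bit 4; 20 bits remain
Read 4: bits[20:22] width=2 -> value=3 (bin 11); offset now 22 = byte 2 bit 6; 18 bits remain
Read 5: bits[22:27] width=5 -> value=29 (bin 11101); offset now 27 = byte 3 bit 3; 13 bits remain
Read 6: bits[27:32] width=5 -> value=27 (bin 11011); offset now 32 = byte 4 bit 0; 8 bits remain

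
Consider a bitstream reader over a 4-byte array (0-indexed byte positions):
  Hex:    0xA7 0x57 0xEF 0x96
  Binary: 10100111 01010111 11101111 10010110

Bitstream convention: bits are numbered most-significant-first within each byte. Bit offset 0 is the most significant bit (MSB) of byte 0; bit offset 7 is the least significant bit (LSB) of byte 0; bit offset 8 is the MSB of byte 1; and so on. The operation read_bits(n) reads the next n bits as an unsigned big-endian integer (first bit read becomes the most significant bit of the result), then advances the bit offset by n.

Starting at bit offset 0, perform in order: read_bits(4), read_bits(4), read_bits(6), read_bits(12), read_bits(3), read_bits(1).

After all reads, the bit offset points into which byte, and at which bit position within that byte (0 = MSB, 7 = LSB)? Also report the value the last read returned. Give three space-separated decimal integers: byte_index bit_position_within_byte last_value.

Read 1: bits[0:4] width=4 -> value=10 (bin 1010); offset now 4 = byte 0 bit 4; 28 bits remain
Read 2: bits[4:8] width=4 -> value=7 (bin 0111); offset now 8 = byte 1 bit 0; 24 bits remain
Read 3: bits[8:14] width=6 -> value=21 (bin 010101); offset now 14 = byte 1 bit 6; 18 bits remain
Read 4: bits[14:26] width=12 -> value=4030 (bin 111110111110); offset now 26 = byte 3 bit 2; 6 bits remain
Read 5: bits[26:29] width=3 -> value=2 (bin 010); offset now 29 = byte 3 bit 5; 3 bits remain
Read 6: bits[29:30] width=1 -> value=1 (bin 1); offset now 30 = byte 3 bit 6; 2 bits remain

Answer: 3 6 1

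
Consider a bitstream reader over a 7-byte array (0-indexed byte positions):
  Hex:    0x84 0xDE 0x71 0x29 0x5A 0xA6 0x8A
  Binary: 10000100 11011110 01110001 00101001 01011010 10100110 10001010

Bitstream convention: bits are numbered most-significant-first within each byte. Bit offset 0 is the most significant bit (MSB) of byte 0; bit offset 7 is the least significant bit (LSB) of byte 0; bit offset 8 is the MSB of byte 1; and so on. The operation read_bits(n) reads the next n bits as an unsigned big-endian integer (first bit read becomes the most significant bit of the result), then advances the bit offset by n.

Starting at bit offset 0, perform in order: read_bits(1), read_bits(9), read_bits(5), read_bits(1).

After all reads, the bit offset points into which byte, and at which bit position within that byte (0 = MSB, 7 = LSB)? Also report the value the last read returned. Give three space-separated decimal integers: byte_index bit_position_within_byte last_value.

Answer: 2 0 0

Derivation:
Read 1: bits[0:1] width=1 -> value=1 (bin 1); offset now 1 = byte 0 bit 1; 55 bits remain
Read 2: bits[1:10] width=9 -> value=19 (bin 000010011); offset now 10 = byte 1 bit 2; 46 bits remain
Read 3: bits[10:15] width=5 -> value=15 (bin 01111); offset now 15 = byte 1 bit 7; 41 bits remain
Read 4: bits[15:16] width=1 -> value=0 (bin 0); offset now 16 = byte 2 bit 0; 40 bits remain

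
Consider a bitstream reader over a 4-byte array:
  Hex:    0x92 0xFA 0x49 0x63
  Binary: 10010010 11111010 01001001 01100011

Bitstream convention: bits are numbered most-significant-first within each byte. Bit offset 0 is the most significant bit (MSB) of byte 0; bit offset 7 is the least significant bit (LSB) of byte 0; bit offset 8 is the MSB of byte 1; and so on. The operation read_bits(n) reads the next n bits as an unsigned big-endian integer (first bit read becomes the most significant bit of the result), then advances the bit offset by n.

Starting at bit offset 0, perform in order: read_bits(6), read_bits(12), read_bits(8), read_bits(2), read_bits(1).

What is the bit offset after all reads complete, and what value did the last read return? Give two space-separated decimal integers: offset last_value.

Answer: 29 0

Derivation:
Read 1: bits[0:6] width=6 -> value=36 (bin 100100); offset now 6 = byte 0 bit 6; 26 bits remain
Read 2: bits[6:18] width=12 -> value=3049 (bin 101111101001); offset now 18 = byte 2 bit 2; 14 bits remain
Read 3: bits[18:26] width=8 -> value=37 (bin 00100101); offset now 26 = byte 3 bit 2; 6 bits remain
Read 4: bits[26:28] width=2 -> value=2 (bin 10); offset now 28 = byte 3 bit 4; 4 bits remain
Read 5: bits[28:29] width=1 -> value=0 (bin 0); offset now 29 = byte 3 bit 5; 3 bits remain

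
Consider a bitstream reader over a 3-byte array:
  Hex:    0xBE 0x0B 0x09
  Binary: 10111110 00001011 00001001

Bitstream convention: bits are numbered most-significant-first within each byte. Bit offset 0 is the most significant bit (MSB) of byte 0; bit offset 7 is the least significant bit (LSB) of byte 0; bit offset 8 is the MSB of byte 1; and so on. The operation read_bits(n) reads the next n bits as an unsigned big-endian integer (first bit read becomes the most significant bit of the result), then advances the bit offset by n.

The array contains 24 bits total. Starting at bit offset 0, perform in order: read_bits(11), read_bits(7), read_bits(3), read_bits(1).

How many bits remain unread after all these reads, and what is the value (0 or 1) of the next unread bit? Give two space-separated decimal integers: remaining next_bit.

Read 1: bits[0:11] width=11 -> value=1520 (bin 10111110000); offset now 11 = byte 1 bit 3; 13 bits remain
Read 2: bits[11:18] width=7 -> value=44 (bin 0101100); offset now 18 = byte 2 bit 2; 6 bits remain
Read 3: bits[18:21] width=3 -> value=1 (bin 001); offset now 21 = byte 2 bit 5; 3 bits remain
Read 4: bits[21:22] width=1 -> value=0 (bin 0); offset now 22 = byte 2 bit 6; 2 bits remain

Answer: 2 0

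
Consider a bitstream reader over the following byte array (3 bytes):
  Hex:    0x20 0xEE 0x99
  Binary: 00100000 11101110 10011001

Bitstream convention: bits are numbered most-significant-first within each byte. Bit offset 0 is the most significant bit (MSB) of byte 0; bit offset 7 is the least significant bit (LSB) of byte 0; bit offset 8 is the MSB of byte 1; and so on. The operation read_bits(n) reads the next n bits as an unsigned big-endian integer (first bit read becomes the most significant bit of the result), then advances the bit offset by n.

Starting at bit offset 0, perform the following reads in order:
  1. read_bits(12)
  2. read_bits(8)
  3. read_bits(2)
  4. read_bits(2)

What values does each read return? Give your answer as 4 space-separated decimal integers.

Read 1: bits[0:12] width=12 -> value=526 (bin 001000001110); offset now 12 = byte 1 bit 4; 12 bits remain
Read 2: bits[12:20] width=8 -> value=233 (bin 11101001); offset now 20 = byte 2 bit 4; 4 bits remain
Read 3: bits[20:22] width=2 -> value=2 (bin 10); offset now 22 = byte 2 bit 6; 2 bits remain
Read 4: bits[22:24] width=2 -> value=1 (bin 01); offset now 24 = byte 3 bit 0; 0 bits remain

Answer: 526 233 2 1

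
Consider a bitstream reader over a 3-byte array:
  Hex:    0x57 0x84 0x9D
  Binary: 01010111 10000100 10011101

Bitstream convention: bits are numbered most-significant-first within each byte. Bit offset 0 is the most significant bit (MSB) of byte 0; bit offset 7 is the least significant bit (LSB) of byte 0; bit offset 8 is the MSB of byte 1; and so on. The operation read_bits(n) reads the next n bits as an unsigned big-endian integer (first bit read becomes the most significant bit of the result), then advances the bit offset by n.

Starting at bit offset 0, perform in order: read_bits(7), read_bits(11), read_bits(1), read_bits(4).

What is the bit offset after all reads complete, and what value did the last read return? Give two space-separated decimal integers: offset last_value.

Answer: 23 14

Derivation:
Read 1: bits[0:7] width=7 -> value=43 (bin 0101011); offset now 7 = byte 0 bit 7; 17 bits remain
Read 2: bits[7:18] width=11 -> value=1554 (bin 11000010010); offset now 18 = byte 2 bit 2; 6 bits remain
Read 3: bits[18:19] width=1 -> value=0 (bin 0); offset now 19 = byte 2 bit 3; 5 bits remain
Read 4: bits[19:23] width=4 -> value=14 (bin 1110); offset now 23 = byte 2 bit 7; 1 bits remain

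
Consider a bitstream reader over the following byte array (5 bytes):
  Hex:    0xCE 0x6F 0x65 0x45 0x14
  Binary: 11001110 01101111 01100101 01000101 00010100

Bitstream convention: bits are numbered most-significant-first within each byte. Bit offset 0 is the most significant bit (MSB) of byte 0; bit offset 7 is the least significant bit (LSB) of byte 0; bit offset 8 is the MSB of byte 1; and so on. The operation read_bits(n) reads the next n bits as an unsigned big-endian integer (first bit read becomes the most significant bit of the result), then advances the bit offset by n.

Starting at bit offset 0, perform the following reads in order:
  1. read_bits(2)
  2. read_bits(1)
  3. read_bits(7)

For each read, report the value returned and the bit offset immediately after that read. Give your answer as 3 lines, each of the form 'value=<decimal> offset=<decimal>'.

Read 1: bits[0:2] width=2 -> value=3 (bin 11); offset now 2 = byte 0 bit 2; 38 bits remain
Read 2: bits[2:3] width=1 -> value=0 (bin 0); offset now 3 = byte 0 bit 3; 37 bits remain
Read 3: bits[3:10] width=7 -> value=57 (bin 0111001); offset now 10 = byte 1 bit 2; 30 bits remain

Answer: value=3 offset=2
value=0 offset=3
value=57 offset=10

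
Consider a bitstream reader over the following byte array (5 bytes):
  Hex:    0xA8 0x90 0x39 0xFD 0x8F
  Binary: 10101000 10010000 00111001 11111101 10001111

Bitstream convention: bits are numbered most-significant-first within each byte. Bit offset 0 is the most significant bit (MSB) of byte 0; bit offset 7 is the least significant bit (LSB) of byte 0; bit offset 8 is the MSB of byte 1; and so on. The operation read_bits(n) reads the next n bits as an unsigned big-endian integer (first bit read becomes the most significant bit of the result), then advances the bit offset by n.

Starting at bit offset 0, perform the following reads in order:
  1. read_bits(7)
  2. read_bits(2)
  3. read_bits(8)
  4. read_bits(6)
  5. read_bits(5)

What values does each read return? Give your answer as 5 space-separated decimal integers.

Answer: 84 1 32 28 31

Derivation:
Read 1: bits[0:7] width=7 -> value=84 (bin 1010100); offset now 7 = byte 0 bit 7; 33 bits remain
Read 2: bits[7:9] width=2 -> value=1 (bin 01); offset now 9 = byte 1 bit 1; 31 bits remain
Read 3: bits[9:17] width=8 -> value=32 (bin 00100000); offset now 17 = byte 2 bit 1; 23 bits remain
Read 4: bits[17:23] width=6 -> value=28 (bin 011100); offset now 23 = byte 2 bit 7; 17 bits remain
Read 5: bits[23:28] width=5 -> value=31 (bin 11111); offset now 28 = byte 3 bit 4; 12 bits remain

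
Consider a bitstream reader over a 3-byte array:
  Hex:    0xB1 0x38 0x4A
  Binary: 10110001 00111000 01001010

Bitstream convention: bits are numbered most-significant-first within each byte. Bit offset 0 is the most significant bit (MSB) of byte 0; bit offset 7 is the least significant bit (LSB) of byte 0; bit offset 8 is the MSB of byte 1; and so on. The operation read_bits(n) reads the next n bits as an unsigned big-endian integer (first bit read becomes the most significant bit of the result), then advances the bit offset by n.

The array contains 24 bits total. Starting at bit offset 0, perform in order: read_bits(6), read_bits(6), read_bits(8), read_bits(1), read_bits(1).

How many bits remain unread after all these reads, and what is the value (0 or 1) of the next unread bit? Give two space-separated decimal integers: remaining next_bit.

Read 1: bits[0:6] width=6 -> value=44 (bin 101100); offset now 6 = byte 0 bit 6; 18 bits remain
Read 2: bits[6:12] width=6 -> value=19 (bin 010011); offset now 12 = byte 1 bit 4; 12 bits remain
Read 3: bits[12:20] width=8 -> value=132 (bin 10000100); offset now 20 = byte 2 bit 4; 4 bits remain
Read 4: bits[20:21] width=1 -> value=1 (bin 1); offset now 21 = byte 2 bit 5; 3 bits remain
Read 5: bits[21:22] width=1 -> value=0 (bin 0); offset now 22 = byte 2 bit 6; 2 bits remain

Answer: 2 1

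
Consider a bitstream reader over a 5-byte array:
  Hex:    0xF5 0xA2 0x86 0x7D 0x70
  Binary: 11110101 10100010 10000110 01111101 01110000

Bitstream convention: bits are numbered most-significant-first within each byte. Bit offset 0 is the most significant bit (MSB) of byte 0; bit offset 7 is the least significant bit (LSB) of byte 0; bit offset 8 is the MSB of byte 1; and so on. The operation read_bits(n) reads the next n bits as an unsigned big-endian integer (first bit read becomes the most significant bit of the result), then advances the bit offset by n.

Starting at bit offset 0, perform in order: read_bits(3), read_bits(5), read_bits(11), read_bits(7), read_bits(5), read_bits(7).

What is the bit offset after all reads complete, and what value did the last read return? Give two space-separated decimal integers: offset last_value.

Read 1: bits[0:3] width=3 -> value=7 (bin 111); offset now 3 = byte 0 bit 3; 37 bits remain
Read 2: bits[3:8] width=5 -> value=21 (bin 10101); offset now 8 = byte 1 bit 0; 32 bits remain
Read 3: bits[8:19] width=11 -> value=1300 (bin 10100010100); offset now 19 = byte 2 bit 3; 21 bits remain
Read 4: bits[19:26] width=7 -> value=25 (bin 0011001); offset now 26 = byte 3 bit 2; 14 bits remain
Read 5: bits[26:31] width=5 -> value=30 (bin 11110); offset now 31 = byte 3 bit 7; 9 bits remain
Read 6: bits[31:38] width=7 -> value=92 (bin 1011100); offset now 38 = byte 4 bit 6; 2 bits remain

Answer: 38 92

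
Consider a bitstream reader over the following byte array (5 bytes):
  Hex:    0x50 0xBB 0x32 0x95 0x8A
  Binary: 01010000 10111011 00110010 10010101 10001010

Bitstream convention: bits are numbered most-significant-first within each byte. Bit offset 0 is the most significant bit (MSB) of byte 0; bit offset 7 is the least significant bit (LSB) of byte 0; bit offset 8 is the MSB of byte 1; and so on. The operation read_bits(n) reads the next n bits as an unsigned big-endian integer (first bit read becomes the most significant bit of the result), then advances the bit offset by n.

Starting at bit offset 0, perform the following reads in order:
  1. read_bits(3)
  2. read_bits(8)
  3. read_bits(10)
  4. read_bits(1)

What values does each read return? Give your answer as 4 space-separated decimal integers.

Answer: 2 133 870 0

Derivation:
Read 1: bits[0:3] width=3 -> value=2 (bin 010); offset now 3 = byte 0 bit 3; 37 bits remain
Read 2: bits[3:11] width=8 -> value=133 (bin 10000101); offset now 11 = byte 1 bit 3; 29 bits remain
Read 3: bits[11:21] width=10 -> value=870 (bin 1101100110); offset now 21 = byte 2 bit 5; 19 bits remain
Read 4: bits[21:22] width=1 -> value=0 (bin 0); offset now 22 = byte 2 bit 6; 18 bits remain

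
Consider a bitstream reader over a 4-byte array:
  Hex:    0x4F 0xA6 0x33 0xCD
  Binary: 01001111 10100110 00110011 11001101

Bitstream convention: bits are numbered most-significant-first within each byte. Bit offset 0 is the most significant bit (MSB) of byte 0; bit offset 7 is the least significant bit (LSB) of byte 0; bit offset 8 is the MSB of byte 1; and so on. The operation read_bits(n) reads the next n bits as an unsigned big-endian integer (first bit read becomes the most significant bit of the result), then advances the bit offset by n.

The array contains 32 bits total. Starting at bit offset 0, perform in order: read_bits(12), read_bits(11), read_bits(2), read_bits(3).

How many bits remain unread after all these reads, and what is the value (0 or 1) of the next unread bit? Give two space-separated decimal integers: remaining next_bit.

Answer: 4 1

Derivation:
Read 1: bits[0:12] width=12 -> value=1274 (bin 010011111010); offset now 12 = byte 1 bit 4; 20 bits remain
Read 2: bits[12:23] width=11 -> value=793 (bin 01100011001); offset now 23 = byte 2 bit 7; 9 bits remain
Read 3: bits[23:25] width=2 -> value=3 (bin 11); offset now 25 = byte 3 bit 1; 7 bits remain
Read 4: bits[25:28] width=3 -> value=4 (bin 100); offset now 28 = byte 3 bit 4; 4 bits remain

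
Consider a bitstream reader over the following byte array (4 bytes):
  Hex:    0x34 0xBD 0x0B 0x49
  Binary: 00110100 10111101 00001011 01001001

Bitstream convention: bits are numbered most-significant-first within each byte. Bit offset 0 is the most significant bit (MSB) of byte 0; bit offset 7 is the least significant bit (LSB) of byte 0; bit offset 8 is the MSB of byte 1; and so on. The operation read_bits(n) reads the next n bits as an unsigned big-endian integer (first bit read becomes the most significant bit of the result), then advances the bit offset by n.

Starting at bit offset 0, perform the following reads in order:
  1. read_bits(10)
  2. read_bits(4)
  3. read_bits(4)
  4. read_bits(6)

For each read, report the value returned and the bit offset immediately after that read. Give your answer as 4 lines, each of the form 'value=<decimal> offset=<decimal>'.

Read 1: bits[0:10] width=10 -> value=210 (bin 0011010010); offset now 10 = byte 1 bit 2; 22 bits remain
Read 2: bits[10:14] width=4 -> value=15 (bin 1111); offset now 14 = byte 1 bit 6; 18 bits remain
Read 3: bits[14:18] width=4 -> value=4 (bin 0100); offset now 18 = byte 2 bit 2; 14 bits remain
Read 4: bits[18:24] width=6 -> value=11 (bin 001011); offset now 24 = byte 3 bit 0; 8 bits remain

Answer: value=210 offset=10
value=15 offset=14
value=4 offset=18
value=11 offset=24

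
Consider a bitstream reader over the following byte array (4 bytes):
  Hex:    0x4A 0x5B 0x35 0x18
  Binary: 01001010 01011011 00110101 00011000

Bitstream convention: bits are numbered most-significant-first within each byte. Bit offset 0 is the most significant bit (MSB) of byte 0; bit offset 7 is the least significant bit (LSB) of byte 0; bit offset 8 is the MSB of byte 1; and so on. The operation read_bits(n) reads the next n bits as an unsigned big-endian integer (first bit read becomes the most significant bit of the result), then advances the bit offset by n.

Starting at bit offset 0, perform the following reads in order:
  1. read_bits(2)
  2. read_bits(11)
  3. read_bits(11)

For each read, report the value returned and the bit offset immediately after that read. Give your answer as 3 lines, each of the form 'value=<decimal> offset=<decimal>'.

Answer: value=1 offset=2
value=331 offset=13
value=821 offset=24

Derivation:
Read 1: bits[0:2] width=2 -> value=1 (bin 01); offset now 2 = byte 0 bit 2; 30 bits remain
Read 2: bits[2:13] width=11 -> value=331 (bin 00101001011); offset now 13 = byte 1 bit 5; 19 bits remain
Read 3: bits[13:24] width=11 -> value=821 (bin 01100110101); offset now 24 = byte 3 bit 0; 8 bits remain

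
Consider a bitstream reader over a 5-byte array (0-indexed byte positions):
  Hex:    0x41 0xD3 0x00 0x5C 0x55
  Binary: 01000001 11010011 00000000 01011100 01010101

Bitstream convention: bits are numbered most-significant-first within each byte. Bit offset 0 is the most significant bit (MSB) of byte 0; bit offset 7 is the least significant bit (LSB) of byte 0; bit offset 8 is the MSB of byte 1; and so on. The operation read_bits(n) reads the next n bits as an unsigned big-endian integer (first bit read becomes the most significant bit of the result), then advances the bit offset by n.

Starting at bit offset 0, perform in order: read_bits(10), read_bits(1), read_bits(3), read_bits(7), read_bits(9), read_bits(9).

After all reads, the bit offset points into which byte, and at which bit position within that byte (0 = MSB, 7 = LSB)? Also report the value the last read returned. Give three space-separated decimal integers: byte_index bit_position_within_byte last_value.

Read 1: bits[0:10] width=10 -> value=263 (bin 0100000111); offset now 10 = byte 1 bit 2; 30 bits remain
Read 2: bits[10:11] width=1 -> value=0 (bin 0); offset now 11 = byte 1 bit 3; 29 bits remain
Read 3: bits[11:14] width=3 -> value=4 (bin 100); offset now 14 = byte 1 bit 6; 26 bits remain
Read 4: bits[14:21] width=7 -> value=96 (bin 1100000); offset now 21 = byte 2 bit 5; 19 bits remain
Read 5: bits[21:30] width=9 -> value=23 (bin 000010111); offset now 30 = byte 3 bit 6; 10 bits remain
Read 6: bits[30:39] width=9 -> value=42 (bin 000101010); offset now 39 = byte 4 bit 7; 1 bits remain

Answer: 4 7 42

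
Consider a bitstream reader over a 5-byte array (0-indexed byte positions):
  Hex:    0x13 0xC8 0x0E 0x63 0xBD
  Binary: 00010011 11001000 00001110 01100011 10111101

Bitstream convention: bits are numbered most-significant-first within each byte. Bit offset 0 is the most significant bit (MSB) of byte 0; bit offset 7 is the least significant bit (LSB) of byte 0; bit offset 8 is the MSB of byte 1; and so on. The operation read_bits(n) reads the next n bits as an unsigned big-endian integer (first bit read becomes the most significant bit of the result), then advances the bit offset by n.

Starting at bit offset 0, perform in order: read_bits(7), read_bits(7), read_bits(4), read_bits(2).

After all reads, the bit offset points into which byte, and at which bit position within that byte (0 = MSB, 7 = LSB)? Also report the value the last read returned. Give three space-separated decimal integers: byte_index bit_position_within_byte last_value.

Read 1: bits[0:7] width=7 -> value=9 (bin 0001001); offset now 7 = byte 0 bit 7; 33 bits remain
Read 2: bits[7:14] width=7 -> value=114 (bin 1110010); offset now 14 = byte 1 bit 6; 26 bits remain
Read 3: bits[14:18] width=4 -> value=0 (bin 0000); offset now 18 = byte 2 bit 2; 22 bits remain
Read 4: bits[18:20] width=2 -> value=0 (bin 00); offset now 20 = byte 2 bit 4; 20 bits remain

Answer: 2 4 0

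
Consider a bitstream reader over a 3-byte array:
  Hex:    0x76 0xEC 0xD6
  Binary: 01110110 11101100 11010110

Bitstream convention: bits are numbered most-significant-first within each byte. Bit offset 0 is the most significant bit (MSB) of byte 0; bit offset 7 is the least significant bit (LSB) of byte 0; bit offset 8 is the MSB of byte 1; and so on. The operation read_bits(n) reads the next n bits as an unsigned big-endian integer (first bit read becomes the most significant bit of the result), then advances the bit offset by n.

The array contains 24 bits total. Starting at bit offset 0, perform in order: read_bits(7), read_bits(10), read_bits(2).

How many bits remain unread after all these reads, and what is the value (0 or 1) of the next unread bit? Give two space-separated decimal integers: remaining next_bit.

Answer: 5 1

Derivation:
Read 1: bits[0:7] width=7 -> value=59 (bin 0111011); offset now 7 = byte 0 bit 7; 17 bits remain
Read 2: bits[7:17] width=10 -> value=473 (bin 0111011001); offset now 17 = byte 2 bit 1; 7 bits remain
Read 3: bits[17:19] width=2 -> value=2 (bin 10); offset now 19 = byte 2 bit 3; 5 bits remain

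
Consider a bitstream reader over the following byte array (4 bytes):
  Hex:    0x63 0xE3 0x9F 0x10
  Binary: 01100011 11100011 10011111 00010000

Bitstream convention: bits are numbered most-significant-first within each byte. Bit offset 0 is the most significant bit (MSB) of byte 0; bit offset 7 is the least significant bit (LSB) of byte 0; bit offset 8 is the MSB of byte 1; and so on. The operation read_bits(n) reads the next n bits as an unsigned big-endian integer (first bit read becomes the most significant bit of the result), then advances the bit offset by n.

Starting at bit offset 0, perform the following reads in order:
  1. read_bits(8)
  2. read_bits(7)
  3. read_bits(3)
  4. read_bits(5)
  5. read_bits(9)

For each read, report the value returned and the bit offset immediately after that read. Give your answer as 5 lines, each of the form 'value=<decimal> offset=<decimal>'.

Read 1: bits[0:8] width=8 -> value=99 (bin 01100011); offset now 8 = byte 1 bit 0; 24 bits remain
Read 2: bits[8:15] width=7 -> value=113 (bin 1110001); offset now 15 = byte 1 bit 7; 17 bits remain
Read 3: bits[15:18] width=3 -> value=6 (bin 110); offset now 18 = byte 2 bit 2; 14 bits remain
Read 4: bits[18:23] width=5 -> value=15 (bin 01111); offset now 23 = byte 2 bit 7; 9 bits remain
Read 5: bits[23:32] width=9 -> value=272 (bin 100010000); offset now 32 = byte 4 bit 0; 0 bits remain

Answer: value=99 offset=8
value=113 offset=15
value=6 offset=18
value=15 offset=23
value=272 offset=32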